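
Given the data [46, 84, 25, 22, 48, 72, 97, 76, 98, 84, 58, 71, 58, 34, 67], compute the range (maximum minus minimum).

76

Step 1: Identify the maximum value: max = 98
Step 2: Identify the minimum value: min = 22
Step 3: Range = max - min = 98 - 22 = 76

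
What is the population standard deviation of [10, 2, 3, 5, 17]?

5.5353

Step 1: Compute the mean: 7.4
Step 2: Sum of squared deviations from the mean: 153.2
Step 3: Population variance = 153.2 / 5 = 30.64
Step 4: Standard deviation = sqrt(30.64) = 5.5353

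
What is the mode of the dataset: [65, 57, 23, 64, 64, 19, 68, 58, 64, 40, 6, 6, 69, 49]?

64

Step 1: Count the frequency of each value:
  6: appears 2 time(s)
  19: appears 1 time(s)
  23: appears 1 time(s)
  40: appears 1 time(s)
  49: appears 1 time(s)
  57: appears 1 time(s)
  58: appears 1 time(s)
  64: appears 3 time(s)
  65: appears 1 time(s)
  68: appears 1 time(s)
  69: appears 1 time(s)
Step 2: The value 64 appears most frequently (3 times).
Step 3: Mode = 64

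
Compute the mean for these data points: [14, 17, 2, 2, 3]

7.6

Step 1: Sum all values: 14 + 17 + 2 + 2 + 3 = 38
Step 2: Count the number of values: n = 5
Step 3: Mean = sum / n = 38 / 5 = 7.6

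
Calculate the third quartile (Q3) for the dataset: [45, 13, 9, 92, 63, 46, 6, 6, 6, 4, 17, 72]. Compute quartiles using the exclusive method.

58.75

Step 1: Sort the data: [4, 6, 6, 6, 9, 13, 17, 45, 46, 63, 72, 92]
Step 2: n = 12
Step 3: Using the exclusive quartile method:
  Q1 = 6
  Q2 (median) = 15
  Q3 = 58.75
  IQR = Q3 - Q1 = 58.75 - 6 = 52.75
Step 4: Q3 = 58.75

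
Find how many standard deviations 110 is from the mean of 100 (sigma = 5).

2

Step 1: Recall the z-score formula: z = (x - mu) / sigma
Step 2: Substitute values: z = (110 - 100) / 5
Step 3: z = 10 / 5 = 2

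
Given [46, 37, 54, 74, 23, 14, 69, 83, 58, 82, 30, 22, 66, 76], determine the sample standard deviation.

23.8157

Step 1: Compute the mean: 52.4286
Step 2: Sum of squared deviations from the mean: 7373.4286
Step 3: Sample variance = 7373.4286 / 13 = 567.1868
Step 4: Standard deviation = sqrt(567.1868) = 23.8157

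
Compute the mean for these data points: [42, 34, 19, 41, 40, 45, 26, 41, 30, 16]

33.4

Step 1: Sum all values: 42 + 34 + 19 + 41 + 40 + 45 + 26 + 41 + 30 + 16 = 334
Step 2: Count the number of values: n = 10
Step 3: Mean = sum / n = 334 / 10 = 33.4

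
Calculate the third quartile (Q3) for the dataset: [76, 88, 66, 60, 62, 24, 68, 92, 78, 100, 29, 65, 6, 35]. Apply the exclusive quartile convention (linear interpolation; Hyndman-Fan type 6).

80.5

Step 1: Sort the data: [6, 24, 29, 35, 60, 62, 65, 66, 68, 76, 78, 88, 92, 100]
Step 2: n = 14
Step 3: Using the exclusive quartile method:
  Q1 = 33.5
  Q2 (median) = 65.5
  Q3 = 80.5
  IQR = Q3 - Q1 = 80.5 - 33.5 = 47
Step 4: Q3 = 80.5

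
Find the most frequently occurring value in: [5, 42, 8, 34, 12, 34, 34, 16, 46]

34

Step 1: Count the frequency of each value:
  5: appears 1 time(s)
  8: appears 1 time(s)
  12: appears 1 time(s)
  16: appears 1 time(s)
  34: appears 3 time(s)
  42: appears 1 time(s)
  46: appears 1 time(s)
Step 2: The value 34 appears most frequently (3 times).
Step 3: Mode = 34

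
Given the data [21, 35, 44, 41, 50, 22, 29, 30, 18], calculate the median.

30

Step 1: Sort the data in ascending order: [18, 21, 22, 29, 30, 35, 41, 44, 50]
Step 2: The number of values is n = 9.
Step 3: Since n is odd, the median is the middle value at position 5: 30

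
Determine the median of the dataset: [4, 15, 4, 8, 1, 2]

4

Step 1: Sort the data in ascending order: [1, 2, 4, 4, 8, 15]
Step 2: The number of values is n = 6.
Step 3: Since n is even, the median is the average of positions 3 and 4:
  Median = (4 + 4) / 2 = 4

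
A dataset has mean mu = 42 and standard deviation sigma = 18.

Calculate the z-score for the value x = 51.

0.5

Step 1: Recall the z-score formula: z = (x - mu) / sigma
Step 2: Substitute values: z = (51 - 42) / 18
Step 3: z = 9 / 18 = 0.5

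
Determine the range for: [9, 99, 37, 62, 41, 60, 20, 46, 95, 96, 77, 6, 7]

93

Step 1: Identify the maximum value: max = 99
Step 2: Identify the minimum value: min = 6
Step 3: Range = max - min = 99 - 6 = 93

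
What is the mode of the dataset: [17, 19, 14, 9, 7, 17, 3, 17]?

17

Step 1: Count the frequency of each value:
  3: appears 1 time(s)
  7: appears 1 time(s)
  9: appears 1 time(s)
  14: appears 1 time(s)
  17: appears 3 time(s)
  19: appears 1 time(s)
Step 2: The value 17 appears most frequently (3 times).
Step 3: Mode = 17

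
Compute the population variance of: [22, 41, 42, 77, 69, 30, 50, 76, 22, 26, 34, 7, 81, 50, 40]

477.4489

Step 1: Compute the mean: (22 + 41 + 42 + 77 + 69 + 30 + 50 + 76 + 22 + 26 + 34 + 7 + 81 + 50 + 40) / 15 = 44.4667
Step 2: Compute squared deviations from the mean:
  (22 - 44.4667)^2 = 504.7511
  (41 - 44.4667)^2 = 12.0178
  (42 - 44.4667)^2 = 6.0844
  (77 - 44.4667)^2 = 1058.4178
  (69 - 44.4667)^2 = 601.8844
  (30 - 44.4667)^2 = 209.2844
  (50 - 44.4667)^2 = 30.6178
  (76 - 44.4667)^2 = 994.3511
  (22 - 44.4667)^2 = 504.7511
  (26 - 44.4667)^2 = 341.0178
  (34 - 44.4667)^2 = 109.5511
  (7 - 44.4667)^2 = 1403.7511
  (81 - 44.4667)^2 = 1334.6844
  (50 - 44.4667)^2 = 30.6178
  (40 - 44.4667)^2 = 19.9511
Step 3: Sum of squared deviations = 7161.7333
Step 4: Population variance = 7161.7333 / 15 = 477.4489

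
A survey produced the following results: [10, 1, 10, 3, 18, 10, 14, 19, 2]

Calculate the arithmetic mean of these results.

9.6667

Step 1: Sum all values: 10 + 1 + 10 + 3 + 18 + 10 + 14 + 19 + 2 = 87
Step 2: Count the number of values: n = 9
Step 3: Mean = sum / n = 87 / 9 = 9.6667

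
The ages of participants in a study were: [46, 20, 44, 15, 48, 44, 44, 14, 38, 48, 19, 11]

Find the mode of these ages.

44

Step 1: Count the frequency of each value:
  11: appears 1 time(s)
  14: appears 1 time(s)
  15: appears 1 time(s)
  19: appears 1 time(s)
  20: appears 1 time(s)
  38: appears 1 time(s)
  44: appears 3 time(s)
  46: appears 1 time(s)
  48: appears 2 time(s)
Step 2: The value 44 appears most frequently (3 times).
Step 3: Mode = 44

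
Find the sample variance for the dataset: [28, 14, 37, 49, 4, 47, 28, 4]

315.6964

Step 1: Compute the mean: (28 + 14 + 37 + 49 + 4 + 47 + 28 + 4) / 8 = 26.375
Step 2: Compute squared deviations from the mean:
  (28 - 26.375)^2 = 2.6406
  (14 - 26.375)^2 = 153.1406
  (37 - 26.375)^2 = 112.8906
  (49 - 26.375)^2 = 511.8906
  (4 - 26.375)^2 = 500.6406
  (47 - 26.375)^2 = 425.3906
  (28 - 26.375)^2 = 2.6406
  (4 - 26.375)^2 = 500.6406
Step 3: Sum of squared deviations = 2209.875
Step 4: Sample variance = 2209.875 / 7 = 315.6964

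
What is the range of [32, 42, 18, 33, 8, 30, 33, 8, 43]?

35

Step 1: Identify the maximum value: max = 43
Step 2: Identify the minimum value: min = 8
Step 3: Range = max - min = 43 - 8 = 35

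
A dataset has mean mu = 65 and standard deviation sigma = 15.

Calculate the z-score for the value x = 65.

0

Step 1: Recall the z-score formula: z = (x - mu) / sigma
Step 2: Substitute values: z = (65 - 65) / 15
Step 3: z = 0 / 15 = 0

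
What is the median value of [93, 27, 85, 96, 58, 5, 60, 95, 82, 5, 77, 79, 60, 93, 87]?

79

Step 1: Sort the data in ascending order: [5, 5, 27, 58, 60, 60, 77, 79, 82, 85, 87, 93, 93, 95, 96]
Step 2: The number of values is n = 15.
Step 3: Since n is odd, the median is the middle value at position 8: 79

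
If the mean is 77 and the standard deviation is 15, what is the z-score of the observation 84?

0.4667

Step 1: Recall the z-score formula: z = (x - mu) / sigma
Step 2: Substitute values: z = (84 - 77) / 15
Step 3: z = 7 / 15 = 0.4667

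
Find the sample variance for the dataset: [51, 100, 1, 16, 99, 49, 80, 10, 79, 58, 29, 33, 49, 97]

1124.5549

Step 1: Compute the mean: (51 + 100 + 1 + 16 + 99 + 49 + 80 + 10 + 79 + 58 + 29 + 33 + 49 + 97) / 14 = 53.6429
Step 2: Compute squared deviations from the mean:
  (51 - 53.6429)^2 = 6.9847
  (100 - 53.6429)^2 = 2148.9847
  (1 - 53.6429)^2 = 2771.2704
  (16 - 53.6429)^2 = 1416.9847
  (99 - 53.6429)^2 = 2057.2704
  (49 - 53.6429)^2 = 21.5561
  (80 - 53.6429)^2 = 694.699
  (10 - 53.6429)^2 = 1904.699
  (79 - 53.6429)^2 = 642.9847
  (58 - 53.6429)^2 = 18.9847
  (29 - 53.6429)^2 = 607.2704
  (33 - 53.6429)^2 = 426.1276
  (49 - 53.6429)^2 = 21.5561
  (97 - 53.6429)^2 = 1879.8418
Step 3: Sum of squared deviations = 14619.2143
Step 4: Sample variance = 14619.2143 / 13 = 1124.5549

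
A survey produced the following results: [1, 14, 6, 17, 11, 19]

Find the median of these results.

12.5

Step 1: Sort the data in ascending order: [1, 6, 11, 14, 17, 19]
Step 2: The number of values is n = 6.
Step 3: Since n is even, the median is the average of positions 3 and 4:
  Median = (11 + 14) / 2 = 12.5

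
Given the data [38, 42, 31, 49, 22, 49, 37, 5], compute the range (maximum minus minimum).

44

Step 1: Identify the maximum value: max = 49
Step 2: Identify the minimum value: min = 5
Step 3: Range = max - min = 49 - 5 = 44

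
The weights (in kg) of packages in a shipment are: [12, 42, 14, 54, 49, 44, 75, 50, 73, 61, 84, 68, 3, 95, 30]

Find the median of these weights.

50

Step 1: Sort the data in ascending order: [3, 12, 14, 30, 42, 44, 49, 50, 54, 61, 68, 73, 75, 84, 95]
Step 2: The number of values is n = 15.
Step 3: Since n is odd, the median is the middle value at position 8: 50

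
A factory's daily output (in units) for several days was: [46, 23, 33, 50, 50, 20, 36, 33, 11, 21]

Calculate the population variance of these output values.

164.81

Step 1: Compute the mean: (46 + 23 + 33 + 50 + 50 + 20 + 36 + 33 + 11 + 21) / 10 = 32.3
Step 2: Compute squared deviations from the mean:
  (46 - 32.3)^2 = 187.69
  (23 - 32.3)^2 = 86.49
  (33 - 32.3)^2 = 0.49
  (50 - 32.3)^2 = 313.29
  (50 - 32.3)^2 = 313.29
  (20 - 32.3)^2 = 151.29
  (36 - 32.3)^2 = 13.69
  (33 - 32.3)^2 = 0.49
  (11 - 32.3)^2 = 453.69
  (21 - 32.3)^2 = 127.69
Step 3: Sum of squared deviations = 1648.1
Step 4: Population variance = 1648.1 / 10 = 164.81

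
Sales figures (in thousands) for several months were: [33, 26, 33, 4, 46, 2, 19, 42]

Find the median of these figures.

29.5

Step 1: Sort the data in ascending order: [2, 4, 19, 26, 33, 33, 42, 46]
Step 2: The number of values is n = 8.
Step 3: Since n is even, the median is the average of positions 4 and 5:
  Median = (26 + 33) / 2 = 29.5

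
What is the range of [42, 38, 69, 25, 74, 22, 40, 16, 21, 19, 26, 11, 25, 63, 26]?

63

Step 1: Identify the maximum value: max = 74
Step 2: Identify the minimum value: min = 11
Step 3: Range = max - min = 74 - 11 = 63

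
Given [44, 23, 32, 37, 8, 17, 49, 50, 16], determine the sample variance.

238

Step 1: Compute the mean: (44 + 23 + 32 + 37 + 8 + 17 + 49 + 50 + 16) / 9 = 30.6667
Step 2: Compute squared deviations from the mean:
  (44 - 30.6667)^2 = 177.7778
  (23 - 30.6667)^2 = 58.7778
  (32 - 30.6667)^2 = 1.7778
  (37 - 30.6667)^2 = 40.1111
  (8 - 30.6667)^2 = 513.7778
  (17 - 30.6667)^2 = 186.7778
  (49 - 30.6667)^2 = 336.1111
  (50 - 30.6667)^2 = 373.7778
  (16 - 30.6667)^2 = 215.1111
Step 3: Sum of squared deviations = 1904
Step 4: Sample variance = 1904 / 8 = 238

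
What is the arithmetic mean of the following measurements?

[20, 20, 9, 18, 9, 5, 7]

12.5714

Step 1: Sum all values: 20 + 20 + 9 + 18 + 9 + 5 + 7 = 88
Step 2: Count the number of values: n = 7
Step 3: Mean = sum / n = 88 / 7 = 12.5714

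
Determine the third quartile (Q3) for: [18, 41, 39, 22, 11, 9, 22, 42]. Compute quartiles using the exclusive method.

40.5

Step 1: Sort the data: [9, 11, 18, 22, 22, 39, 41, 42]
Step 2: n = 8
Step 3: Using the exclusive quartile method:
  Q1 = 12.75
  Q2 (median) = 22
  Q3 = 40.5
  IQR = Q3 - Q1 = 40.5 - 12.75 = 27.75
Step 4: Q3 = 40.5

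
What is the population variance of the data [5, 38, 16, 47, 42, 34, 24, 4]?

241.6875

Step 1: Compute the mean: (5 + 38 + 16 + 47 + 42 + 34 + 24 + 4) / 8 = 26.25
Step 2: Compute squared deviations from the mean:
  (5 - 26.25)^2 = 451.5625
  (38 - 26.25)^2 = 138.0625
  (16 - 26.25)^2 = 105.0625
  (47 - 26.25)^2 = 430.5625
  (42 - 26.25)^2 = 248.0625
  (34 - 26.25)^2 = 60.0625
  (24 - 26.25)^2 = 5.0625
  (4 - 26.25)^2 = 495.0625
Step 3: Sum of squared deviations = 1933.5
Step 4: Population variance = 1933.5 / 8 = 241.6875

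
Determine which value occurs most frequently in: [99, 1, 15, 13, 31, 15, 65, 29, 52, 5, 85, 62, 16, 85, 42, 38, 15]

15

Step 1: Count the frequency of each value:
  1: appears 1 time(s)
  5: appears 1 time(s)
  13: appears 1 time(s)
  15: appears 3 time(s)
  16: appears 1 time(s)
  29: appears 1 time(s)
  31: appears 1 time(s)
  38: appears 1 time(s)
  42: appears 1 time(s)
  52: appears 1 time(s)
  62: appears 1 time(s)
  65: appears 1 time(s)
  85: appears 2 time(s)
  99: appears 1 time(s)
Step 2: The value 15 appears most frequently (3 times).
Step 3: Mode = 15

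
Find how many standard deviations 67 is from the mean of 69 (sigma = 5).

-0.4

Step 1: Recall the z-score formula: z = (x - mu) / sigma
Step 2: Substitute values: z = (67 - 69) / 5
Step 3: z = -2 / 5 = -0.4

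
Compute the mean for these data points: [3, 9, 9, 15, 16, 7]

9.8333

Step 1: Sum all values: 3 + 9 + 9 + 15 + 16 + 7 = 59
Step 2: Count the number of values: n = 6
Step 3: Mean = sum / n = 59 / 6 = 9.8333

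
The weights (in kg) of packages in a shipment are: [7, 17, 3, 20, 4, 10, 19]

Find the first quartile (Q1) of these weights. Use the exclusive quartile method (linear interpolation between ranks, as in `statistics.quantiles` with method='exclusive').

4

Step 1: Sort the data: [3, 4, 7, 10, 17, 19, 20]
Step 2: n = 7
Step 3: Using the exclusive quartile method:
  Q1 = 4
  Q2 (median) = 10
  Q3 = 19
  IQR = Q3 - Q1 = 19 - 4 = 15
Step 4: Q1 = 4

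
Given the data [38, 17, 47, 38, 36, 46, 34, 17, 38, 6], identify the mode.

38

Step 1: Count the frequency of each value:
  6: appears 1 time(s)
  17: appears 2 time(s)
  34: appears 1 time(s)
  36: appears 1 time(s)
  38: appears 3 time(s)
  46: appears 1 time(s)
  47: appears 1 time(s)
Step 2: The value 38 appears most frequently (3 times).
Step 3: Mode = 38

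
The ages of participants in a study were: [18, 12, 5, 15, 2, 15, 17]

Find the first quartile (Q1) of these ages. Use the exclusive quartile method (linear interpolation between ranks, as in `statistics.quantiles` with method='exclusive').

5

Step 1: Sort the data: [2, 5, 12, 15, 15, 17, 18]
Step 2: n = 7
Step 3: Using the exclusive quartile method:
  Q1 = 5
  Q2 (median) = 15
  Q3 = 17
  IQR = Q3 - Q1 = 17 - 5 = 12
Step 4: Q1 = 5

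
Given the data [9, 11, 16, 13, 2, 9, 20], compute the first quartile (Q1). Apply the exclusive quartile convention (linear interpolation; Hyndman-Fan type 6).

9

Step 1: Sort the data: [2, 9, 9, 11, 13, 16, 20]
Step 2: n = 7
Step 3: Using the exclusive quartile method:
  Q1 = 9
  Q2 (median) = 11
  Q3 = 16
  IQR = Q3 - Q1 = 16 - 9 = 7
Step 4: Q1 = 9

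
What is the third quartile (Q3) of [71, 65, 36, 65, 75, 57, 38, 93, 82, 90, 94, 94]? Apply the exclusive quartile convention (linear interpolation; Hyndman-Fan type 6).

92.25

Step 1: Sort the data: [36, 38, 57, 65, 65, 71, 75, 82, 90, 93, 94, 94]
Step 2: n = 12
Step 3: Using the exclusive quartile method:
  Q1 = 59
  Q2 (median) = 73
  Q3 = 92.25
  IQR = Q3 - Q1 = 92.25 - 59 = 33.25
Step 4: Q3 = 92.25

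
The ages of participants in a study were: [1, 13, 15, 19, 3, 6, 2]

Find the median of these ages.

6

Step 1: Sort the data in ascending order: [1, 2, 3, 6, 13, 15, 19]
Step 2: The number of values is n = 7.
Step 3: Since n is odd, the median is the middle value at position 4: 6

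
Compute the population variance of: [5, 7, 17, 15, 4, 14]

26.5556

Step 1: Compute the mean: (5 + 7 + 17 + 15 + 4 + 14) / 6 = 10.3333
Step 2: Compute squared deviations from the mean:
  (5 - 10.3333)^2 = 28.4444
  (7 - 10.3333)^2 = 11.1111
  (17 - 10.3333)^2 = 44.4444
  (15 - 10.3333)^2 = 21.7778
  (4 - 10.3333)^2 = 40.1111
  (14 - 10.3333)^2 = 13.4444
Step 3: Sum of squared deviations = 159.3333
Step 4: Population variance = 159.3333 / 6 = 26.5556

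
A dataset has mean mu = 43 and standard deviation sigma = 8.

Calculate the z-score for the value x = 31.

-1.5

Step 1: Recall the z-score formula: z = (x - mu) / sigma
Step 2: Substitute values: z = (31 - 43) / 8
Step 3: z = -12 / 8 = -1.5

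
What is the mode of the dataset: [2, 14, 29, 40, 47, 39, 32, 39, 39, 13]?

39

Step 1: Count the frequency of each value:
  2: appears 1 time(s)
  13: appears 1 time(s)
  14: appears 1 time(s)
  29: appears 1 time(s)
  32: appears 1 time(s)
  39: appears 3 time(s)
  40: appears 1 time(s)
  47: appears 1 time(s)
Step 2: The value 39 appears most frequently (3 times).
Step 3: Mode = 39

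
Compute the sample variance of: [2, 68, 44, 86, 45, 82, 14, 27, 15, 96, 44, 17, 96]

1116.7436

Step 1: Compute the mean: (2 + 68 + 44 + 86 + 45 + 82 + 14 + 27 + 15 + 96 + 44 + 17 + 96) / 13 = 48.9231
Step 2: Compute squared deviations from the mean:
  (2 - 48.9231)^2 = 2201.7751
  (68 - 48.9231)^2 = 363.929
  (44 - 48.9231)^2 = 24.2367
  (86 - 48.9231)^2 = 1374.6982
  (45 - 48.9231)^2 = 15.3905
  (82 - 48.9231)^2 = 1094.0828
  (14 - 48.9231)^2 = 1219.6213
  (27 - 48.9231)^2 = 480.6213
  (15 - 48.9231)^2 = 1150.7751
  (96 - 48.9231)^2 = 2216.2367
  (44 - 48.9231)^2 = 24.2367
  (17 - 48.9231)^2 = 1019.0828
  (96 - 48.9231)^2 = 2216.2367
Step 3: Sum of squared deviations = 13400.9231
Step 4: Sample variance = 13400.9231 / 12 = 1116.7436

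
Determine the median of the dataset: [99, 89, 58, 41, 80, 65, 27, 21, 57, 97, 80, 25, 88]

65

Step 1: Sort the data in ascending order: [21, 25, 27, 41, 57, 58, 65, 80, 80, 88, 89, 97, 99]
Step 2: The number of values is n = 13.
Step 3: Since n is odd, the median is the middle value at position 7: 65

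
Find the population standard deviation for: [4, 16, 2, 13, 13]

5.5353

Step 1: Compute the mean: 9.6
Step 2: Sum of squared deviations from the mean: 153.2
Step 3: Population variance = 153.2 / 5 = 30.64
Step 4: Standard deviation = sqrt(30.64) = 5.5353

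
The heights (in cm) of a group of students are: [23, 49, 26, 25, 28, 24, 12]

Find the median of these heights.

25

Step 1: Sort the data in ascending order: [12, 23, 24, 25, 26, 28, 49]
Step 2: The number of values is n = 7.
Step 3: Since n is odd, the median is the middle value at position 4: 25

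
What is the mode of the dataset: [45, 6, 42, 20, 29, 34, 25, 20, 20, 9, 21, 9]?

20

Step 1: Count the frequency of each value:
  6: appears 1 time(s)
  9: appears 2 time(s)
  20: appears 3 time(s)
  21: appears 1 time(s)
  25: appears 1 time(s)
  29: appears 1 time(s)
  34: appears 1 time(s)
  42: appears 1 time(s)
  45: appears 1 time(s)
Step 2: The value 20 appears most frequently (3 times).
Step 3: Mode = 20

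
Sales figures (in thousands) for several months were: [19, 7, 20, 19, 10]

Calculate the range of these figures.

13

Step 1: Identify the maximum value: max = 20
Step 2: Identify the minimum value: min = 7
Step 3: Range = max - min = 20 - 7 = 13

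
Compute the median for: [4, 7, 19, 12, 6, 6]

6.5

Step 1: Sort the data in ascending order: [4, 6, 6, 7, 12, 19]
Step 2: The number of values is n = 6.
Step 3: Since n is even, the median is the average of positions 3 and 4:
  Median = (6 + 7) / 2 = 6.5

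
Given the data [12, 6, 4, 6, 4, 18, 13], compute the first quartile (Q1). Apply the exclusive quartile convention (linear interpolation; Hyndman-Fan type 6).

4

Step 1: Sort the data: [4, 4, 6, 6, 12, 13, 18]
Step 2: n = 7
Step 3: Using the exclusive quartile method:
  Q1 = 4
  Q2 (median) = 6
  Q3 = 13
  IQR = Q3 - Q1 = 13 - 4 = 9
Step 4: Q1 = 4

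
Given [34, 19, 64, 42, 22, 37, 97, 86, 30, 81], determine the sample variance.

809.0667

Step 1: Compute the mean: (34 + 19 + 64 + 42 + 22 + 37 + 97 + 86 + 30 + 81) / 10 = 51.2
Step 2: Compute squared deviations from the mean:
  (34 - 51.2)^2 = 295.84
  (19 - 51.2)^2 = 1036.84
  (64 - 51.2)^2 = 163.84
  (42 - 51.2)^2 = 84.64
  (22 - 51.2)^2 = 852.64
  (37 - 51.2)^2 = 201.64
  (97 - 51.2)^2 = 2097.64
  (86 - 51.2)^2 = 1211.04
  (30 - 51.2)^2 = 449.44
  (81 - 51.2)^2 = 888.04
Step 3: Sum of squared deviations = 7281.6
Step 4: Sample variance = 7281.6 / 9 = 809.0667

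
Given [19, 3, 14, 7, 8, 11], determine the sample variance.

31.8667

Step 1: Compute the mean: (19 + 3 + 14 + 7 + 8 + 11) / 6 = 10.3333
Step 2: Compute squared deviations from the mean:
  (19 - 10.3333)^2 = 75.1111
  (3 - 10.3333)^2 = 53.7778
  (14 - 10.3333)^2 = 13.4444
  (7 - 10.3333)^2 = 11.1111
  (8 - 10.3333)^2 = 5.4444
  (11 - 10.3333)^2 = 0.4444
Step 3: Sum of squared deviations = 159.3333
Step 4: Sample variance = 159.3333 / 5 = 31.8667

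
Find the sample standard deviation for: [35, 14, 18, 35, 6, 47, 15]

14.7842

Step 1: Compute the mean: 24.2857
Step 2: Sum of squared deviations from the mean: 1311.4286
Step 3: Sample variance = 1311.4286 / 6 = 218.5714
Step 4: Standard deviation = sqrt(218.5714) = 14.7842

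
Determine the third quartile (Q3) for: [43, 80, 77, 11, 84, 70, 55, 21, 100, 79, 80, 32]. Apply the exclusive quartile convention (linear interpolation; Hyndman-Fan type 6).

80

Step 1: Sort the data: [11, 21, 32, 43, 55, 70, 77, 79, 80, 80, 84, 100]
Step 2: n = 12
Step 3: Using the exclusive quartile method:
  Q1 = 34.75
  Q2 (median) = 73.5
  Q3 = 80
  IQR = Q3 - Q1 = 80 - 34.75 = 45.25
Step 4: Q3 = 80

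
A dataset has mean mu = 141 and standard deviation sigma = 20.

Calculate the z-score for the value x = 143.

0.1

Step 1: Recall the z-score formula: z = (x - mu) / sigma
Step 2: Substitute values: z = (143 - 141) / 20
Step 3: z = 2 / 20 = 0.1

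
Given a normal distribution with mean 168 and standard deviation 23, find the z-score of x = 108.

-2.6087

Step 1: Recall the z-score formula: z = (x - mu) / sigma
Step 2: Substitute values: z = (108 - 168) / 23
Step 3: z = -60 / 23 = -2.6087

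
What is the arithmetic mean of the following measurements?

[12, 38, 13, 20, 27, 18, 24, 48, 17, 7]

22.4

Step 1: Sum all values: 12 + 38 + 13 + 20 + 27 + 18 + 24 + 48 + 17 + 7 = 224
Step 2: Count the number of values: n = 10
Step 3: Mean = sum / n = 224 / 10 = 22.4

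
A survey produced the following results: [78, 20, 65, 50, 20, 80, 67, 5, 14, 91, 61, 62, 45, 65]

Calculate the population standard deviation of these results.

26.0181

Step 1: Compute the mean: 51.6429
Step 2: Sum of squared deviations from the mean: 9477.2143
Step 3: Population variance = 9477.2143 / 14 = 676.9439
Step 4: Standard deviation = sqrt(676.9439) = 26.0181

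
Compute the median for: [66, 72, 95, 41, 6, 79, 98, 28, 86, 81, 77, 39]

74.5

Step 1: Sort the data in ascending order: [6, 28, 39, 41, 66, 72, 77, 79, 81, 86, 95, 98]
Step 2: The number of values is n = 12.
Step 3: Since n is even, the median is the average of positions 6 and 7:
  Median = (72 + 77) / 2 = 74.5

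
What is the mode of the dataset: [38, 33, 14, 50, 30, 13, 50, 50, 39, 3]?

50

Step 1: Count the frequency of each value:
  3: appears 1 time(s)
  13: appears 1 time(s)
  14: appears 1 time(s)
  30: appears 1 time(s)
  33: appears 1 time(s)
  38: appears 1 time(s)
  39: appears 1 time(s)
  50: appears 3 time(s)
Step 2: The value 50 appears most frequently (3 times).
Step 3: Mode = 50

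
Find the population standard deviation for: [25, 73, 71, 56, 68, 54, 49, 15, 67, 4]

23.6

Step 1: Compute the mean: 48.2
Step 2: Sum of squared deviations from the mean: 5569.6
Step 3: Population variance = 5569.6 / 10 = 556.96
Step 4: Standard deviation = sqrt(556.96) = 23.6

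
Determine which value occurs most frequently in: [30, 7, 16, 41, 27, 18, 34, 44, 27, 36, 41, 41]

41

Step 1: Count the frequency of each value:
  7: appears 1 time(s)
  16: appears 1 time(s)
  18: appears 1 time(s)
  27: appears 2 time(s)
  30: appears 1 time(s)
  34: appears 1 time(s)
  36: appears 1 time(s)
  41: appears 3 time(s)
  44: appears 1 time(s)
Step 2: The value 41 appears most frequently (3 times).
Step 3: Mode = 41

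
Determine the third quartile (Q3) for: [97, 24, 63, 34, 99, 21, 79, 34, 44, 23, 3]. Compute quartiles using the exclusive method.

79

Step 1: Sort the data: [3, 21, 23, 24, 34, 34, 44, 63, 79, 97, 99]
Step 2: n = 11
Step 3: Using the exclusive quartile method:
  Q1 = 23
  Q2 (median) = 34
  Q3 = 79
  IQR = Q3 - Q1 = 79 - 23 = 56
Step 4: Q3 = 79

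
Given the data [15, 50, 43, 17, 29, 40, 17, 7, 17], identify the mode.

17

Step 1: Count the frequency of each value:
  7: appears 1 time(s)
  15: appears 1 time(s)
  17: appears 3 time(s)
  29: appears 1 time(s)
  40: appears 1 time(s)
  43: appears 1 time(s)
  50: appears 1 time(s)
Step 2: The value 17 appears most frequently (3 times).
Step 3: Mode = 17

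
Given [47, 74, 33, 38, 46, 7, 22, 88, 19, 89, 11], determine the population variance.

780.8099

Step 1: Compute the mean: (47 + 74 + 33 + 38 + 46 + 7 + 22 + 88 + 19 + 89 + 11) / 11 = 43.0909
Step 2: Compute squared deviations from the mean:
  (47 - 43.0909)^2 = 15.281
  (74 - 43.0909)^2 = 955.3719
  (33 - 43.0909)^2 = 101.8264
  (38 - 43.0909)^2 = 25.9174
  (46 - 43.0909)^2 = 8.4628
  (7 - 43.0909)^2 = 1302.5537
  (22 - 43.0909)^2 = 444.8264
  (88 - 43.0909)^2 = 2016.8264
  (19 - 43.0909)^2 = 580.3719
  (89 - 43.0909)^2 = 2107.6446
  (11 - 43.0909)^2 = 1029.8264
Step 3: Sum of squared deviations = 8588.9091
Step 4: Population variance = 8588.9091 / 11 = 780.8099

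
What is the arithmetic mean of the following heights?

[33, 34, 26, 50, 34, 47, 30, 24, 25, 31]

33.4

Step 1: Sum all values: 33 + 34 + 26 + 50 + 34 + 47 + 30 + 24 + 25 + 31 = 334
Step 2: Count the number of values: n = 10
Step 3: Mean = sum / n = 334 / 10 = 33.4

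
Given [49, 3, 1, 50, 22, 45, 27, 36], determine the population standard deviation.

18.2307

Step 1: Compute the mean: 29.125
Step 2: Sum of squared deviations from the mean: 2658.875
Step 3: Population variance = 2658.875 / 8 = 332.3594
Step 4: Standard deviation = sqrt(332.3594) = 18.2307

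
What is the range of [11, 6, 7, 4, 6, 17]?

13

Step 1: Identify the maximum value: max = 17
Step 2: Identify the minimum value: min = 4
Step 3: Range = max - min = 17 - 4 = 13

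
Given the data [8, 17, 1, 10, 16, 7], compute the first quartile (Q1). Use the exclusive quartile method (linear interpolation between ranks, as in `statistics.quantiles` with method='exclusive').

5.5

Step 1: Sort the data: [1, 7, 8, 10, 16, 17]
Step 2: n = 6
Step 3: Using the exclusive quartile method:
  Q1 = 5.5
  Q2 (median) = 9
  Q3 = 16.25
  IQR = Q3 - Q1 = 16.25 - 5.5 = 10.75
Step 4: Q1 = 5.5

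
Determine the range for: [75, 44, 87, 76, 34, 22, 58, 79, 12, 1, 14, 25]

86

Step 1: Identify the maximum value: max = 87
Step 2: Identify the minimum value: min = 1
Step 3: Range = max - min = 87 - 1 = 86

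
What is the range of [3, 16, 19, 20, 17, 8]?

17

Step 1: Identify the maximum value: max = 20
Step 2: Identify the minimum value: min = 3
Step 3: Range = max - min = 20 - 3 = 17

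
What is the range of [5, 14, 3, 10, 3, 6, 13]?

11

Step 1: Identify the maximum value: max = 14
Step 2: Identify the minimum value: min = 3
Step 3: Range = max - min = 14 - 3 = 11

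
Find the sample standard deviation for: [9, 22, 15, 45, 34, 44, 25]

13.877

Step 1: Compute the mean: 27.7143
Step 2: Sum of squared deviations from the mean: 1155.4286
Step 3: Sample variance = 1155.4286 / 6 = 192.5714
Step 4: Standard deviation = sqrt(192.5714) = 13.877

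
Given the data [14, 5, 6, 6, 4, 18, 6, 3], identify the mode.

6

Step 1: Count the frequency of each value:
  3: appears 1 time(s)
  4: appears 1 time(s)
  5: appears 1 time(s)
  6: appears 3 time(s)
  14: appears 1 time(s)
  18: appears 1 time(s)
Step 2: The value 6 appears most frequently (3 times).
Step 3: Mode = 6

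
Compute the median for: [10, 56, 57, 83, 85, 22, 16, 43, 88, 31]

49.5

Step 1: Sort the data in ascending order: [10, 16, 22, 31, 43, 56, 57, 83, 85, 88]
Step 2: The number of values is n = 10.
Step 3: Since n is even, the median is the average of positions 5 and 6:
  Median = (43 + 56) / 2 = 49.5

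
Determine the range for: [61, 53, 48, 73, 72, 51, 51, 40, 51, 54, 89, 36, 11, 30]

78

Step 1: Identify the maximum value: max = 89
Step 2: Identify the minimum value: min = 11
Step 3: Range = max - min = 89 - 11 = 78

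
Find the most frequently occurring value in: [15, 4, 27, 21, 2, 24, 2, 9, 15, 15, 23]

15

Step 1: Count the frequency of each value:
  2: appears 2 time(s)
  4: appears 1 time(s)
  9: appears 1 time(s)
  15: appears 3 time(s)
  21: appears 1 time(s)
  23: appears 1 time(s)
  24: appears 1 time(s)
  27: appears 1 time(s)
Step 2: The value 15 appears most frequently (3 times).
Step 3: Mode = 15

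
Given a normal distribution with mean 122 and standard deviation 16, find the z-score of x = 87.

-2.1875

Step 1: Recall the z-score formula: z = (x - mu) / sigma
Step 2: Substitute values: z = (87 - 122) / 16
Step 3: z = -35 / 16 = -2.1875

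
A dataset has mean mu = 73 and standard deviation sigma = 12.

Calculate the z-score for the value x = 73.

0

Step 1: Recall the z-score formula: z = (x - mu) / sigma
Step 2: Substitute values: z = (73 - 73) / 12
Step 3: z = 0 / 12 = 0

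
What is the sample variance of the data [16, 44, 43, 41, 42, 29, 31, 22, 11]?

155.5

Step 1: Compute the mean: (16 + 44 + 43 + 41 + 42 + 29 + 31 + 22 + 11) / 9 = 31
Step 2: Compute squared deviations from the mean:
  (16 - 31)^2 = 225
  (44 - 31)^2 = 169
  (43 - 31)^2 = 144
  (41 - 31)^2 = 100
  (42 - 31)^2 = 121
  (29 - 31)^2 = 4
  (31 - 31)^2 = 0
  (22 - 31)^2 = 81
  (11 - 31)^2 = 400
Step 3: Sum of squared deviations = 1244
Step 4: Sample variance = 1244 / 8 = 155.5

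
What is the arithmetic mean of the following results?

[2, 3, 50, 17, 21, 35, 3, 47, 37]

23.8889

Step 1: Sum all values: 2 + 3 + 50 + 17 + 21 + 35 + 3 + 47 + 37 = 215
Step 2: Count the number of values: n = 9
Step 3: Mean = sum / n = 215 / 9 = 23.8889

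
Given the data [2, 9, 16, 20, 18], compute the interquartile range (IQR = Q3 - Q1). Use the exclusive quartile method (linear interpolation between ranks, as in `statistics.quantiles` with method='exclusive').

13.5

Step 1: Sort the data: [2, 9, 16, 18, 20]
Step 2: n = 5
Step 3: Using the exclusive quartile method:
  Q1 = 5.5
  Q2 (median) = 16
  Q3 = 19
  IQR = Q3 - Q1 = 19 - 5.5 = 13.5
Step 4: IQR = 13.5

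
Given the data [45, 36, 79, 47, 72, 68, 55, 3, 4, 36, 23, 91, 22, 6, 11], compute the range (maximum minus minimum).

88

Step 1: Identify the maximum value: max = 91
Step 2: Identify the minimum value: min = 3
Step 3: Range = max - min = 91 - 3 = 88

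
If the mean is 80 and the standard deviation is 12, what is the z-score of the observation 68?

-1

Step 1: Recall the z-score formula: z = (x - mu) / sigma
Step 2: Substitute values: z = (68 - 80) / 12
Step 3: z = -12 / 12 = -1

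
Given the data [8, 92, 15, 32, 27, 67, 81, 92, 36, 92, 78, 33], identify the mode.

92

Step 1: Count the frequency of each value:
  8: appears 1 time(s)
  15: appears 1 time(s)
  27: appears 1 time(s)
  32: appears 1 time(s)
  33: appears 1 time(s)
  36: appears 1 time(s)
  67: appears 1 time(s)
  78: appears 1 time(s)
  81: appears 1 time(s)
  92: appears 3 time(s)
Step 2: The value 92 appears most frequently (3 times).
Step 3: Mode = 92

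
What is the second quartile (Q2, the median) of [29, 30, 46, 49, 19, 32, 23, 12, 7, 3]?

26

Step 1: Sort the data: [3, 7, 12, 19, 23, 29, 30, 32, 46, 49]
Step 2: n = 10
Step 3: Q2 is the median. Since n is even, it is the average of the values at positions 5 and 6:
  Q2 = (23 + 29) / 2 = 26
Step 4: Q2 = 26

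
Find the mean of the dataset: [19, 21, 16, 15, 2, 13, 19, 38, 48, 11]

20.2

Step 1: Sum all values: 19 + 21 + 16 + 15 + 2 + 13 + 19 + 38 + 48 + 11 = 202
Step 2: Count the number of values: n = 10
Step 3: Mean = sum / n = 202 / 10 = 20.2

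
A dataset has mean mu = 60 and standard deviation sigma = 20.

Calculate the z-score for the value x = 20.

-2

Step 1: Recall the z-score formula: z = (x - mu) / sigma
Step 2: Substitute values: z = (20 - 60) / 20
Step 3: z = -40 / 20 = -2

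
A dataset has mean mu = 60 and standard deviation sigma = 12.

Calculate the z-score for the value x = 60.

0

Step 1: Recall the z-score formula: z = (x - mu) / sigma
Step 2: Substitute values: z = (60 - 60) / 12
Step 3: z = 0 / 12 = 0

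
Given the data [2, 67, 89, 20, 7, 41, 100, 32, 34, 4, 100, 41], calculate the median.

37.5

Step 1: Sort the data in ascending order: [2, 4, 7, 20, 32, 34, 41, 41, 67, 89, 100, 100]
Step 2: The number of values is n = 12.
Step 3: Since n is even, the median is the average of positions 6 and 7:
  Median = (34 + 41) / 2 = 37.5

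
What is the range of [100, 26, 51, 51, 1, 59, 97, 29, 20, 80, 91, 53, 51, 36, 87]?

99

Step 1: Identify the maximum value: max = 100
Step 2: Identify the minimum value: min = 1
Step 3: Range = max - min = 100 - 1 = 99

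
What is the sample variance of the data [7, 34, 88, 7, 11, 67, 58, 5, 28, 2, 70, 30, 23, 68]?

847.956

Step 1: Compute the mean: (7 + 34 + 88 + 7 + 11 + 67 + 58 + 5 + 28 + 2 + 70 + 30 + 23 + 68) / 14 = 35.5714
Step 2: Compute squared deviations from the mean:
  (7 - 35.5714)^2 = 816.3265
  (34 - 35.5714)^2 = 2.4694
  (88 - 35.5714)^2 = 2748.7551
  (7 - 35.5714)^2 = 816.3265
  (11 - 35.5714)^2 = 603.7551
  (67 - 35.5714)^2 = 987.7551
  (58 - 35.5714)^2 = 503.0408
  (5 - 35.5714)^2 = 934.6122
  (28 - 35.5714)^2 = 57.3265
  (2 - 35.5714)^2 = 1127.0408
  (70 - 35.5714)^2 = 1185.3265
  (30 - 35.5714)^2 = 31.0408
  (23 - 35.5714)^2 = 158.0408
  (68 - 35.5714)^2 = 1051.6122
Step 3: Sum of squared deviations = 11023.4286
Step 4: Sample variance = 11023.4286 / 13 = 847.956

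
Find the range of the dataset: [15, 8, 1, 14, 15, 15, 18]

17

Step 1: Identify the maximum value: max = 18
Step 2: Identify the minimum value: min = 1
Step 3: Range = max - min = 18 - 1 = 17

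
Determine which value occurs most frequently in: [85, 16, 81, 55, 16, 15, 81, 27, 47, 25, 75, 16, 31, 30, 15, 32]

16

Step 1: Count the frequency of each value:
  15: appears 2 time(s)
  16: appears 3 time(s)
  25: appears 1 time(s)
  27: appears 1 time(s)
  30: appears 1 time(s)
  31: appears 1 time(s)
  32: appears 1 time(s)
  47: appears 1 time(s)
  55: appears 1 time(s)
  75: appears 1 time(s)
  81: appears 2 time(s)
  85: appears 1 time(s)
Step 2: The value 16 appears most frequently (3 times).
Step 3: Mode = 16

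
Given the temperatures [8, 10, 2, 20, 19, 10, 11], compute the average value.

11.4286

Step 1: Sum all values: 8 + 10 + 2 + 20 + 19 + 10 + 11 = 80
Step 2: Count the number of values: n = 7
Step 3: Mean = sum / n = 80 / 7 = 11.4286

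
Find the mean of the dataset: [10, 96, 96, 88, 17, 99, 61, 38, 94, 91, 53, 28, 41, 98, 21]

62.0667

Step 1: Sum all values: 10 + 96 + 96 + 88 + 17 + 99 + 61 + 38 + 94 + 91 + 53 + 28 + 41 + 98 + 21 = 931
Step 2: Count the number of values: n = 15
Step 3: Mean = sum / n = 931 / 15 = 62.0667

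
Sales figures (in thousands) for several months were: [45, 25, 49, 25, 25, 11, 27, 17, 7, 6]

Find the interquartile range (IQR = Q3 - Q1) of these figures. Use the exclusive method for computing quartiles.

21.5

Step 1: Sort the data: [6, 7, 11, 17, 25, 25, 25, 27, 45, 49]
Step 2: n = 10
Step 3: Using the exclusive quartile method:
  Q1 = 10
  Q2 (median) = 25
  Q3 = 31.5
  IQR = Q3 - Q1 = 31.5 - 10 = 21.5
Step 4: IQR = 21.5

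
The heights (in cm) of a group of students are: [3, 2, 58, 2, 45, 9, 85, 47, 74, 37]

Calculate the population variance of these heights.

866.16

Step 1: Compute the mean: (3 + 2 + 58 + 2 + 45 + 9 + 85 + 47 + 74 + 37) / 10 = 36.2
Step 2: Compute squared deviations from the mean:
  (3 - 36.2)^2 = 1102.24
  (2 - 36.2)^2 = 1169.64
  (58 - 36.2)^2 = 475.24
  (2 - 36.2)^2 = 1169.64
  (45 - 36.2)^2 = 77.44
  (9 - 36.2)^2 = 739.84
  (85 - 36.2)^2 = 2381.44
  (47 - 36.2)^2 = 116.64
  (74 - 36.2)^2 = 1428.84
  (37 - 36.2)^2 = 0.64
Step 3: Sum of squared deviations = 8661.6
Step 4: Population variance = 8661.6 / 10 = 866.16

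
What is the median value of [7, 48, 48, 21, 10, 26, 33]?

26

Step 1: Sort the data in ascending order: [7, 10, 21, 26, 33, 48, 48]
Step 2: The number of values is n = 7.
Step 3: Since n is odd, the median is the middle value at position 4: 26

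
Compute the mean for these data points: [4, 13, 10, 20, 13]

12

Step 1: Sum all values: 4 + 13 + 10 + 20 + 13 = 60
Step 2: Count the number of values: n = 5
Step 3: Mean = sum / n = 60 / 5 = 12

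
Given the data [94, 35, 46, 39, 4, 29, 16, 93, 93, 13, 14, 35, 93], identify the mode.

93

Step 1: Count the frequency of each value:
  4: appears 1 time(s)
  13: appears 1 time(s)
  14: appears 1 time(s)
  16: appears 1 time(s)
  29: appears 1 time(s)
  35: appears 2 time(s)
  39: appears 1 time(s)
  46: appears 1 time(s)
  93: appears 3 time(s)
  94: appears 1 time(s)
Step 2: The value 93 appears most frequently (3 times).
Step 3: Mode = 93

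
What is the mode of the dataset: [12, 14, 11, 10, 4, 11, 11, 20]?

11

Step 1: Count the frequency of each value:
  4: appears 1 time(s)
  10: appears 1 time(s)
  11: appears 3 time(s)
  12: appears 1 time(s)
  14: appears 1 time(s)
  20: appears 1 time(s)
Step 2: The value 11 appears most frequently (3 times).
Step 3: Mode = 11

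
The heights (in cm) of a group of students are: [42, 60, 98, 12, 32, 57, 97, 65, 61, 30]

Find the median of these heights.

58.5

Step 1: Sort the data in ascending order: [12, 30, 32, 42, 57, 60, 61, 65, 97, 98]
Step 2: The number of values is n = 10.
Step 3: Since n is even, the median is the average of positions 5 and 6:
  Median = (57 + 60) / 2 = 58.5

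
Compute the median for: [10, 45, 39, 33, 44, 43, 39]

39

Step 1: Sort the data in ascending order: [10, 33, 39, 39, 43, 44, 45]
Step 2: The number of values is n = 7.
Step 3: Since n is odd, the median is the middle value at position 4: 39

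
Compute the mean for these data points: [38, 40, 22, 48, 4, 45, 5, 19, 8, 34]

26.3

Step 1: Sum all values: 38 + 40 + 22 + 48 + 4 + 45 + 5 + 19 + 8 + 34 = 263
Step 2: Count the number of values: n = 10
Step 3: Mean = sum / n = 263 / 10 = 26.3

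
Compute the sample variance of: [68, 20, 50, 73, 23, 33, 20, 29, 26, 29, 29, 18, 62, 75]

450.8626

Step 1: Compute the mean: (68 + 20 + 50 + 73 + 23 + 33 + 20 + 29 + 26 + 29 + 29 + 18 + 62 + 75) / 14 = 39.6429
Step 2: Compute squared deviations from the mean:
  (68 - 39.6429)^2 = 804.1276
  (20 - 39.6429)^2 = 385.8418
  (50 - 39.6429)^2 = 107.2704
  (73 - 39.6429)^2 = 1112.699
  (23 - 39.6429)^2 = 276.9847
  (33 - 39.6429)^2 = 44.1276
  (20 - 39.6429)^2 = 385.8418
  (29 - 39.6429)^2 = 113.2704
  (26 - 39.6429)^2 = 186.1276
  (29 - 39.6429)^2 = 113.2704
  (29 - 39.6429)^2 = 113.2704
  (18 - 39.6429)^2 = 468.4133
  (62 - 39.6429)^2 = 499.8418
  (75 - 39.6429)^2 = 1250.1276
Step 3: Sum of squared deviations = 5861.2143
Step 4: Sample variance = 5861.2143 / 13 = 450.8626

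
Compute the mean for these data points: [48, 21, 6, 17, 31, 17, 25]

23.5714

Step 1: Sum all values: 48 + 21 + 6 + 17 + 31 + 17 + 25 = 165
Step 2: Count the number of values: n = 7
Step 3: Mean = sum / n = 165 / 7 = 23.5714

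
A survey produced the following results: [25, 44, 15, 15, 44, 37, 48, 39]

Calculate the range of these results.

33

Step 1: Identify the maximum value: max = 48
Step 2: Identify the minimum value: min = 15
Step 3: Range = max - min = 48 - 15 = 33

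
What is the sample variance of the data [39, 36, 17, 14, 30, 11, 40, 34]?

139.125

Step 1: Compute the mean: (39 + 36 + 17 + 14 + 30 + 11 + 40 + 34) / 8 = 27.625
Step 2: Compute squared deviations from the mean:
  (39 - 27.625)^2 = 129.3906
  (36 - 27.625)^2 = 70.1406
  (17 - 27.625)^2 = 112.8906
  (14 - 27.625)^2 = 185.6406
  (30 - 27.625)^2 = 5.6406
  (11 - 27.625)^2 = 276.3906
  (40 - 27.625)^2 = 153.1406
  (34 - 27.625)^2 = 40.6406
Step 3: Sum of squared deviations = 973.875
Step 4: Sample variance = 973.875 / 7 = 139.125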